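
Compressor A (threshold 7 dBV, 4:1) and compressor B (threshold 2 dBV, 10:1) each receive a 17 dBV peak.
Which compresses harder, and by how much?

B, by 6 dB

A: GR = 10 − 10/4 = 7.5 dB.
B: GR = 15 − 15/10 = 13.5 dB.
B reduces 6 dB more.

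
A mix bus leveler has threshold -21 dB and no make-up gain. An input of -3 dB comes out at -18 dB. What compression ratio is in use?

Input overshoot = -3 − (-21) = 18 dB; output overshoot = -18 − (-21) = 3 dB.
Ratio = 18 / 3 = 6.

6:1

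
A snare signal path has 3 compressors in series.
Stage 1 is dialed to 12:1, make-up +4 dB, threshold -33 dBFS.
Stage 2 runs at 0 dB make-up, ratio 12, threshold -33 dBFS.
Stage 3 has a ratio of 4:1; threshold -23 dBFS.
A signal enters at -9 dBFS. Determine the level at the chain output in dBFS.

Stage 1: -9 dBFS is 24 dB over -33 dBFS; at 12:1 that becomes 2 dB over, giving -31 dBFS; +4 dB make-up → -27 dBFS.
Stage 2: overshoot 6 dB → 6/12 = 0.5 dB → -32.5 dBFS.
Stage 3: -32.5 dBFS ≤ -23 dBFS, so stage 3 doesn't engage; output -32.5 dBFS.

-32.5 dBFS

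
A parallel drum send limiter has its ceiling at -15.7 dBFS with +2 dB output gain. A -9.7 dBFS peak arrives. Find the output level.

At ∞:1, everything above -15.7 dBFS is held at the ceiling.
Output gain then adds 2 dB: -15.7 + 2 = -13.7 dBFS.

-13.7 dBFS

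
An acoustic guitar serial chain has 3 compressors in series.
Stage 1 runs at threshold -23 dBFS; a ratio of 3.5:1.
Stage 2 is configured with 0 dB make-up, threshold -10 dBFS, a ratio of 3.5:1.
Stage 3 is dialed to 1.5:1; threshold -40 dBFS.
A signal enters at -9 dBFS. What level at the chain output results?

-26 dBFS

Stage 1: -9 dBFS is 14 dB over -23 dBFS; at 3.5:1 that becomes 4 dB over, giving -19 dBFS.
Stage 2: below threshold (-19 ≤ -10); passes unchanged; output -19 dBFS.
Stage 3: overshoot 21 dB → 21/1.5 = 14 dB → -26 dBFS.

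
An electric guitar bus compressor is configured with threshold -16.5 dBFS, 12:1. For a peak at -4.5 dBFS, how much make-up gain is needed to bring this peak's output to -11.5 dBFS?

Overshoot 12 dB → 12/12 = 1 dB after compression, so the compressed level is -16.5 + 1 = -15.5 dBFS.
Make-up = target − compressed = -11.5 − (-15.5) = 4 dB.

4 dB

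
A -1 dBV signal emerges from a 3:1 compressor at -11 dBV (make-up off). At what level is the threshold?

Let T be the threshold. Output overshoot = (input overshoot)/R, so -11 − T = (-1 − T)/3.
3·(-11 − T) = -1 − T → 2·T = -33 − (-1) = -32.
T = -32/2 = -16 dBV.

-16 dBV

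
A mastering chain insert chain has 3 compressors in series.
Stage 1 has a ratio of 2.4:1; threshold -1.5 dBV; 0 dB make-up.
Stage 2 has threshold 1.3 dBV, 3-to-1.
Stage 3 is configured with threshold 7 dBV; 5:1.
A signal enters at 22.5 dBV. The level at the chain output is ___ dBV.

Stage 1: 24 dB above -1.5 dBV, reduced 2.4:1 to 10 dB above → 8.5 dBV.
Stage 2: 7.2 dB above 1.3 dBV, reduced 3:1 to 2.4 dB above → 3.7 dBV.
Stage 3: below threshold (3.7 ≤ 7); passes unchanged; output 3.7 dBV.

3.7 dBV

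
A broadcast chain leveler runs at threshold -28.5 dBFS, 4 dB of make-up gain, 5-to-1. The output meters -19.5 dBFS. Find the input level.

-3.5 dBFS

Stripping the +4 dB make-up gives -23.5 dBFS at the gain stage.
Post-compression overshoot = -23.5 − (-28.5) = 5 dB.
Before 5:1 compression the overshoot was 5 × 5 = 25 dB, so input = -28.5 + 25 = -3.5 dBFS.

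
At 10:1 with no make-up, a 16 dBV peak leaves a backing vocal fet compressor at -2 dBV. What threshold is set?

Gain reduction = 16 − (-2) = 18 dB; output overshoot = GR / (R − 1) = 18 / 9 = 2 dB.
Threshold = output − output overshoot = -2 − 2 = -4 dBV.

-4 dBV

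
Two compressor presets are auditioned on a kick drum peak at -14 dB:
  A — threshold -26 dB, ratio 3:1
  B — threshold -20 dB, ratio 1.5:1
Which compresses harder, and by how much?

A, by 6 dB

A: overshoot 12 dB → output overshoot 4 dB → GR 8 dB.
B: overshoot 6 dB → output overshoot 4 dB → GR 2 dB.
Difference: 6 dB in favour of A.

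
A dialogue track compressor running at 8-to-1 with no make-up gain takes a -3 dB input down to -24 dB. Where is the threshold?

-27 dB

Let T be the threshold. Output overshoot = (input overshoot)/R, so -24 − T = (-3 − T)/8.
8·(-24 − T) = -3 − T → 7·T = -192 − (-3) = -189.
T = -189/7 = -27 dB.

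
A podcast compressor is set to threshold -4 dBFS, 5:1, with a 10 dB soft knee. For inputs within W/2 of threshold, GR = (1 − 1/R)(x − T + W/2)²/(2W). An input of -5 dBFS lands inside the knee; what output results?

-5.64 dBFS

x − T + W/2 = -5 − (-4) + 5 = 4.
GR = (1 − 1/5) × 4² / 20 = 0.8 × 16 / 20 = 0.64 dB.
Output = -5 − 0.64 = -5.64 dBFS.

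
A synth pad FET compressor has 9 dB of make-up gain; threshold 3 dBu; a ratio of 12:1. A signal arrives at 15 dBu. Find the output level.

13 dBu

15 dBu sits 12 dB over threshold.
12:1 compression reduces that to 12/12 = 1 dB over.
Output = 3 + 1 = 4 dBu; make-up adds 9 dB, giving 13 dBu.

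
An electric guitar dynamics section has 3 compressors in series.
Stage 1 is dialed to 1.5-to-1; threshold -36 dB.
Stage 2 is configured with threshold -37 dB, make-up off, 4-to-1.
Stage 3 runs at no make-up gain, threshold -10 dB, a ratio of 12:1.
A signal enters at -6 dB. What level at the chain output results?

Stage 1: -6 dB is 30 dB over -36 dB; at 1.5:1 that becomes 20 dB over, giving -16 dB.
Stage 2: 21 dB above -37 dB, reduced 4:1 to 5.25 dB above → -31.75 dB.
Stage 3: -31.75 dB ≤ -10 dB, so stage 3 doesn't engage; output -31.75 dB.

-31.75 dB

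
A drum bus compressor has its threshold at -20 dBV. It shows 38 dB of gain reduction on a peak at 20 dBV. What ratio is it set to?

Input overshoot = 20 − (-20) = 40 dB.
Output overshoot = 40 − 38 = 2 dB.
Ratio = input overshoot / output overshoot = 40 / 2 = 20.

20:1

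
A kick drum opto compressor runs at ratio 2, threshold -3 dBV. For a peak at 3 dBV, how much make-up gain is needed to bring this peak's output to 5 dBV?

Overshoot 6 dB → 6/2 = 3 dB after compression, so the compressed level is -3 + 3 = 0 dBV.
Make-up = target − compressed = 5 − 0 = 5 dB.

5 dB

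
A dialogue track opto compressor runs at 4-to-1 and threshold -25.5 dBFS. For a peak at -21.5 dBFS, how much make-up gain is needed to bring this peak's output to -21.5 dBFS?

Without make-up, output = threshold + overshoot/4 = -25.5 + 1 = -24.5 dBFS.
Gap to target: 3 dB.

3 dB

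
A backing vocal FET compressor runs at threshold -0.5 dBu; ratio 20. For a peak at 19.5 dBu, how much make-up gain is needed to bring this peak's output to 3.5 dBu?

3 dB

Overshoot 20 dB → 20/20 = 1 dB after compression, so the compressed level is -0.5 + 1 = 0.5 dBu.
Make-up = target − compressed = 3.5 − 0.5 = 3 dB.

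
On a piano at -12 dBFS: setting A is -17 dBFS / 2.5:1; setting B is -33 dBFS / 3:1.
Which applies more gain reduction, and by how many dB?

A: overshoot 5 dB → output overshoot 2 dB → GR 3 dB.
B: overshoot 21 dB → output overshoot 7 dB → GR 14 dB.
Difference: 11 dB in favour of B.

B, by 11 dB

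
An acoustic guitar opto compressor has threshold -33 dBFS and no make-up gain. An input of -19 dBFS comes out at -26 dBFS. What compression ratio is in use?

2:1

Input overshoot = -19 − (-33) = 14 dB; output overshoot = -26 − (-33) = 7 dB.
Ratio = 14 / 7 = 2.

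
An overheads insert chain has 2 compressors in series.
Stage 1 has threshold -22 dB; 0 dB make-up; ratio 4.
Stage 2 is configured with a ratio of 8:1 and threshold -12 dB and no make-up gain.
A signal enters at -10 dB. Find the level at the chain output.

-19 dB

Stage 1: -10 dB is 12 dB over -22 dB; at 4:1 that becomes 3 dB over, giving -19 dB.
Stage 2: -19 dB is at or below the -12 dB threshold — no compression; output -19 dB.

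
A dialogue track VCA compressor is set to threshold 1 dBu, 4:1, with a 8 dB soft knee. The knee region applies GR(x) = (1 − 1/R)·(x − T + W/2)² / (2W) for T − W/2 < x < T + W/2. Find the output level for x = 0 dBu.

-0.421875 dBu

x − T + W/2 = 0 − 1 + 4 = 3.
GR = (1 − 1/4) × 3² / 16 = 0.75 × 9 / 16 = 0.421875 dB.
Output = 0 − 0.421875 = -0.421875 dBu.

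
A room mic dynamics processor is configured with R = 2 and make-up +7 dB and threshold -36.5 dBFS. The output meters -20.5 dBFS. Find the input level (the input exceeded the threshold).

Remove make-up: -20.5 − 7 = -27.5 dBFS.
Post-compression overshoot = -27.5 − (-36.5) = 9 dB.
Undo the ratio: input overshoot = 9 × 2 = 18 dB, giving input = -18.5 dBFS.

-18.5 dBFS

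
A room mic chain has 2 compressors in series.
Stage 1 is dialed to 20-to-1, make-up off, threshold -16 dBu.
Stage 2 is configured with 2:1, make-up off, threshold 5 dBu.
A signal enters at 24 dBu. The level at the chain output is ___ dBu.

Stage 1: 24 dBu is 40 dB over -16 dBu; at 20:1 that becomes 2 dB over, giving -14 dBu.
Stage 2: -14 dBu ≤ 5 dBu, so stage 2 doesn't engage; output -14 dBu.

-14 dBu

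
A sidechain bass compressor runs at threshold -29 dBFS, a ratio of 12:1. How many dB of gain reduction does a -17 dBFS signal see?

11 dB

-17 dBFS exceeds the threshold by 12 dB.
After 12:1 compression the overshoot becomes 12/12 = 1 dB.
GR = overshoot in − overshoot out = 12 − 1 = 11 dB.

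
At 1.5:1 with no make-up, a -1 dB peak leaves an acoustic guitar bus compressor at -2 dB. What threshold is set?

-4 dB

Gain reduction = -1 − (-2) = 1 dB; output overshoot = GR / (R − 1) = 1 / 0.5 = 2 dB.
Threshold = output − output overshoot = -2 − 2 = -4 dB.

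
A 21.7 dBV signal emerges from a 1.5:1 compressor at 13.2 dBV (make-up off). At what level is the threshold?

-3.8 dBV

Gain reduction = 21.7 − 13.2 = 8.5 dB; output overshoot = GR / (R − 1) = 8.5 / 0.5 = 17 dB.
Threshold = output − output overshoot = 13.2 − 17 = -3.8 dBV.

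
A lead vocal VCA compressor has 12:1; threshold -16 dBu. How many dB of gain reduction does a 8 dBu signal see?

8 dBu exceeds the threshold by 24 dB.
A 12:1 ratio leaves 2 dB of that excess.
So the signal is attenuated by 24 − 2 = 22 dB.

22 dB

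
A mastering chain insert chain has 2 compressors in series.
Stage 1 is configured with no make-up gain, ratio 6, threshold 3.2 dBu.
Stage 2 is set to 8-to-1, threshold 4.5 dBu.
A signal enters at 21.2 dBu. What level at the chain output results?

4.7125 dBu

Stage 1: overshoot 18 dB → 18/6 = 3 dB → 6.2 dBu.
Stage 2: overshoot 1.7 dB → 1.7/8 = 0.2125 dB → 4.7125 dBu.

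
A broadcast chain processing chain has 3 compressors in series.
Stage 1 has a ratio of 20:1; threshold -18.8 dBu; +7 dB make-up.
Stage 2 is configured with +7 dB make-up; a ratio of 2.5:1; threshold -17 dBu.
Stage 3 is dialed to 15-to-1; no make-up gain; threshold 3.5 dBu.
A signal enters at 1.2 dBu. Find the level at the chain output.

Stage 1: 1.2 dBu is 20 dB over -18.8 dBu; at 20:1 that becomes 1 dB over, giving -17.8 dBu; +7 dB make-up → -10.8 dBu.
Stage 2: -10.8 dBu is 6.2 dB over -17 dBu; at 2.5:1 that becomes 2.48 dB over, giving -14.52 dBu; +7 dB make-up → -7.52 dBu.
Stage 3: below threshold (-7.52 ≤ 3.5); passes unchanged; output -7.52 dBu.

-7.52 dBu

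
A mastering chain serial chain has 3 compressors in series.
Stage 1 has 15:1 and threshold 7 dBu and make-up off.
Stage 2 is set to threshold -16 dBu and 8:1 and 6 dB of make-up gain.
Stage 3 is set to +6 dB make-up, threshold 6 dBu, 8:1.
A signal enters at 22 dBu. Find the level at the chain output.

Stage 1: 15 dB above 7 dBu, reduced 15:1 to 1 dB above → 8 dBu.
Stage 2: 8 dBu is 24 dB over -16 dBu; at 8:1 that becomes 3 dB over, giving -13 dBu; +6 dB make-up → -7 dBu.
Stage 3: -7 dBu is at or below the 6 dBu threshold — no compression; make-up brings it to -1 dBu.

-1 dBu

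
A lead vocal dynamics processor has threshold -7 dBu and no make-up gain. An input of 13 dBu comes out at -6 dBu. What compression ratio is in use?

20:1

Input overshoot = 13 − (-7) = 20 dB; output overshoot = -6 − (-7) = 1 dB.
Ratio = 20 / 1 = 20.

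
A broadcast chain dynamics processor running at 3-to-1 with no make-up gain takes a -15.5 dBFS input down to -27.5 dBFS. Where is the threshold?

Let T be the threshold. Output overshoot = (input overshoot)/R, so -27.5 − T = (-15.5 − T)/3.
3·(-27.5 − T) = -15.5 − T → 2·T = -82.5 − (-15.5) = -67.
T = -67/2 = -33.5 dBFS.

-33.5 dBFS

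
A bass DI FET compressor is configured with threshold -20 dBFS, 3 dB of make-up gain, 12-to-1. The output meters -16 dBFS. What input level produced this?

-8 dBFS

Stripping the +3 dB make-up gives -19 dBFS at the gain stage.
Post-compression overshoot = -19 − (-20) = 1 dB.
Input overshoot = R × output overshoot = 12 dB → input = -20 + 12 = -8 dBFS.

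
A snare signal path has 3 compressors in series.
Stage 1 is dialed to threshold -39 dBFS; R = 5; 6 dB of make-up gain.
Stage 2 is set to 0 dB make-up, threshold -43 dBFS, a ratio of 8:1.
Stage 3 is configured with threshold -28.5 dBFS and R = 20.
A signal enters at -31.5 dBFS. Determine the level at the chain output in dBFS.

-41.5625 dBFS

Stage 1: overshoot 7.5 dB → 7.5/5 = 1.5 dB → -37.5 dBFS; +6 dB make-up → -31.5 dBFS.
Stage 2: -31.5 dBFS is 11.5 dB over -43 dBFS; at 8:1 that becomes 1.4375 dB over, giving -41.5625 dBFS.
Stage 3: below threshold (-41.5625 ≤ -28.5); passes unchanged; output -41.5625 dBFS.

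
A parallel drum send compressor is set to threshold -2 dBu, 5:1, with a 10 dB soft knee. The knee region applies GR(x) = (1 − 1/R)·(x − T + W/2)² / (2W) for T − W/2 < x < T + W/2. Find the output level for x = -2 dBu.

x − T + W/2 = -2 − (-2) + 5 = 5.
GR = (1 − 1/5) × 5² / 20 = 0.8 × 25 / 20 = 1 dB.
Output = -2 − 1 = -3 dBu.

-3 dBu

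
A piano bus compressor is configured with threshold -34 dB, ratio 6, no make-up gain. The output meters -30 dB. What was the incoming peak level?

-10 dB

Post-compression overshoot = -30 − (-34) = 4 dB.
Before 6:1 compression the overshoot was 4 × 6 = 24 dB, so input = -34 + 24 = -10 dB.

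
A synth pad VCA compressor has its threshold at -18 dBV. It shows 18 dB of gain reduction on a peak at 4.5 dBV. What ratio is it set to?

5:1

Input overshoot = 4.5 − (-18) = 22.5 dB.
Output overshoot = 22.5 − 18 = 4.5 dB.
Ratio = input overshoot / output overshoot = 22.5 / 4.5 = 5.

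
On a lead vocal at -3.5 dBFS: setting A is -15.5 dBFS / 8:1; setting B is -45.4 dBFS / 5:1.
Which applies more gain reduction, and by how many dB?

A: 12 dB over, compressed to 1.5 dB over, so 10.5 dB of GR.
B: 41.9 dB over, compressed to 8.38 dB over, so 33.52 dB of GR.
B reduces 23.02 dB more.

B, by 23.02 dB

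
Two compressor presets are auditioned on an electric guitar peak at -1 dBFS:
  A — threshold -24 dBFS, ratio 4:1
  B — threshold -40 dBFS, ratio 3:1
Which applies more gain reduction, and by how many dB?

A: GR = 23 − 23/4 = 17.25 dB.
B: GR = 39 − 39/3 = 26 dB.
Difference: 8.75 dB in favour of B.

B, by 8.75 dB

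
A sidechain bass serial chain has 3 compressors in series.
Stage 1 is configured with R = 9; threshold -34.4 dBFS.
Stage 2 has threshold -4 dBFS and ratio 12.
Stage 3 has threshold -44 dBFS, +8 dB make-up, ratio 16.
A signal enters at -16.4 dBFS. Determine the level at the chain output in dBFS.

Stage 1: -16.4 dBFS is 18 dB over -34.4 dBFS; at 9:1 that becomes 2 dB over, giving -32.4 dBFS.
Stage 2: -32.4 dBFS is at or below the -4 dBFS threshold — no compression; output -32.4 dBFS.
Stage 3: 11.6 dB above -44 dBFS, reduced 16:1 to 0.725 dB above → -43.275 dBFS; +8 dB make-up → -35.275 dBFS.

-35.275 dBFS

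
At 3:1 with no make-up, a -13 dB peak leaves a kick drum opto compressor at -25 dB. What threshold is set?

-31 dB

Let T be the threshold. Output overshoot = (input overshoot)/R, so -25 − T = (-13 − T)/3.
3·(-25 − T) = -13 − T → 2·T = -75 − (-13) = -62.
T = -62/2 = -31 dB.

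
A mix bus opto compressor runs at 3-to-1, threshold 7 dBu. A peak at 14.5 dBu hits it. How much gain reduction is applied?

14.5 dBu exceeds the threshold by 7.5 dB.
After 3:1 compression the overshoot becomes 7.5/3 = 2.5 dB.
GR = overshoot in − overshoot out = 7.5 − 2.5 = 5 dB.

5 dB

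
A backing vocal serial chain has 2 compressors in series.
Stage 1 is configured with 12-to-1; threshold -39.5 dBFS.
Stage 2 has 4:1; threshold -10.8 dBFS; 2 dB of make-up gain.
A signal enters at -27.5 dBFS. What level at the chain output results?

Stage 1: 12 dB above -39.5 dBFS, reduced 12:1 to 1 dB above → -38.5 dBFS.
Stage 2: -38.5 dBFS ≤ -10.8 dBFS, so stage 2 doesn't engage; make-up brings it to -36.5 dBFS.

-36.5 dBFS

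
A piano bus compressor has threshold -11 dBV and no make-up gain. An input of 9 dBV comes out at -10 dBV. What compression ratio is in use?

20:1

Input overshoot = 9 − (-11) = 20 dB; output overshoot = -10 − (-11) = 1 dB.
Ratio = 20 / 1 = 20.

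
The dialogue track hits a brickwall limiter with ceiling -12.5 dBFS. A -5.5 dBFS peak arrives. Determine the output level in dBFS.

At ∞:1, everything above -12.5 dBFS is held at the ceiling.

-12.5 dBFS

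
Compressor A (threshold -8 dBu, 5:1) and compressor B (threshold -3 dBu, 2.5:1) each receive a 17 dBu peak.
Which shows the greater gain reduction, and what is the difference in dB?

A: overshoot 25 dB → output overshoot 5 dB → GR 20 dB.
B: overshoot 20 dB → output overshoot 8 dB → GR 12 dB.
A reduces 8 dB more.

A, by 8 dB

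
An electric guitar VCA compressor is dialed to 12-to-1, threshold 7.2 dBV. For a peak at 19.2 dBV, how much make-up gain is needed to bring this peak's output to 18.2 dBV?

Without make-up, output = threshold + overshoot/12 = 7.2 + 1 = 8.2 dBV.
Gap to target: 10 dB.

10 dB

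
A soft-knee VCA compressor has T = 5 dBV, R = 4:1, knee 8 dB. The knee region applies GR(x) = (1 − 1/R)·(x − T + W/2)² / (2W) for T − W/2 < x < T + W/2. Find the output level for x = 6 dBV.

4.828125 dBV

x − T + W/2 = 6 − 5 + 4 = 5.
GR = (1 − 1/4) × 5² / 16 = 0.75 × 25 / 16 = 1.171875 dB.
Output = 6 − 1.171875 = 4.828125 dBV.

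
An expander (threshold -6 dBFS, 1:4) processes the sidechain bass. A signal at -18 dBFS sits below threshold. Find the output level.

Undershoot = (-6) − (-18) = 12 dB.
At 1:4, that expands to 48 dB under threshold.
Output = -6 − 48 = -54 dBFS.

-54 dBFS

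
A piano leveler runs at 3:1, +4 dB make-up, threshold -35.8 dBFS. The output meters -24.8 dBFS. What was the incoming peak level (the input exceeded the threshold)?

-14.8 dBFS

Before make-up, the level was -24.8 − 4 = -28.8 dBFS.
Post-compression overshoot = -28.8 − (-35.8) = 7 dB.
Input overshoot = R × output overshoot = 21 dB → input = -35.8 + 21 = -14.8 dBFS.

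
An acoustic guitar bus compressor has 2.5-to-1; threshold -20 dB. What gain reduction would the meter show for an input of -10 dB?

6 dB

Overshoot = -10 − (-20) = 10 dB.
After 2.5:1 compression the overshoot becomes 10/2.5 = 4 dB.
So the signal is attenuated by 10 − 4 = 6 dB.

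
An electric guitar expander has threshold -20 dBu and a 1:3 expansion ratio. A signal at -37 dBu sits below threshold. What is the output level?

Below threshold, a 1:3 expander applies gain = (3−1)×(T − x) of attenuation.
(3−1) × 17 = 34 dB, so output = -37 − 34 = -71 dBu.

-71 dBu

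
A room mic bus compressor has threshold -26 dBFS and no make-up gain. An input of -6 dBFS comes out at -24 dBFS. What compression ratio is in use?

10:1

Input overshoot = -6 − (-26) = 20 dB; output overshoot = -24 − (-26) = 2 dB.
Ratio = 20 / 2 = 10.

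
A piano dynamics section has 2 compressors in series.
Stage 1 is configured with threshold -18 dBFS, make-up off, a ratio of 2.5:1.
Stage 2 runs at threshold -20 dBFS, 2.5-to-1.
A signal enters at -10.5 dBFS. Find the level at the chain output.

-18 dBFS

Stage 1: 7.5 dB above -18 dBFS, reduced 2.5:1 to 3 dB above → -15 dBFS.
Stage 2: 5 dB above -20 dBFS, reduced 2.5:1 to 2 dB above → -18 dBFS.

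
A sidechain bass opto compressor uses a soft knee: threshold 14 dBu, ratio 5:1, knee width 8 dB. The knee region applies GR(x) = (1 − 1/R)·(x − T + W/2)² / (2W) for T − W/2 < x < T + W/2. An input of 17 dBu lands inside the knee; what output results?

14.55 dBu

x − T + W/2 = 17 − 14 + 4 = 7.
GR = (1 − 1/5) × 7² / 16 = 0.8 × 49 / 16 = 2.45 dB.
Output = 17 − 2.45 = 14.55 dBu.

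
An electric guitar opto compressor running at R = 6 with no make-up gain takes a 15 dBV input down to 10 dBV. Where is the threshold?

Input is 6 dB above T (since output overshoot × R = input overshoot: (10 − T)·6 = 15 − T gives T = 9 dBV).
Check: 9 + (15 − 9)/6 = 9 + 1 = 10 dBV. ✓

9 dBV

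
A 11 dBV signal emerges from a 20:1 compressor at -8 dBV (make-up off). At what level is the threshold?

Let T be the threshold. Output overshoot = (input overshoot)/R, so -8 − T = (11 − T)/20.
20·(-8 − T) = 11 − T → 19·T = -160 − 11 = -171.
T = -171/19 = -9 dBV.

-9 dBV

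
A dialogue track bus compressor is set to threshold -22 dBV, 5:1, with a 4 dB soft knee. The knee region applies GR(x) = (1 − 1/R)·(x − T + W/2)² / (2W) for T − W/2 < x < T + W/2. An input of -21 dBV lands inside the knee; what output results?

x − T + W/2 = -21 − (-22) + 2 = 3.
GR = (1 − 1/5) × 3² / 8 = 0.8 × 9 / 8 = 0.9 dB.
Output = -21 − 0.9 = -21.9 dBV.

-21.9 dBV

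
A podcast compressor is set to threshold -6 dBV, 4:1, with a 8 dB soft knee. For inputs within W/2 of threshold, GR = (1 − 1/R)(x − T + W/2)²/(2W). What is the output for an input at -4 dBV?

x − T + W/2 = -4 − (-6) + 4 = 6.
GR = (1 − 1/4) × 6² / 16 = 0.75 × 36 / 16 = 1.6875 dB.
Output = -4 − 1.6875 = -5.6875 dBV.

-5.6875 dBV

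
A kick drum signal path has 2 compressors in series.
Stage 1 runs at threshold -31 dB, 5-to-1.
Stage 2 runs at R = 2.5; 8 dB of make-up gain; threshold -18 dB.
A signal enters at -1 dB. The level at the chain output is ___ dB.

-17 dB

Stage 1: 30 dB above -31 dB, reduced 5:1 to 6 dB above → -25 dB.
Stage 2: below threshold (-25 ≤ -18); passes unchanged; make-up brings it to -17 dB.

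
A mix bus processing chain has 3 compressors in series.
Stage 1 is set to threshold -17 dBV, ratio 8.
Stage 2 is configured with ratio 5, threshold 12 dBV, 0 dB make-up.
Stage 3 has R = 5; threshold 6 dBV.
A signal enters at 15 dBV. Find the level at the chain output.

Stage 1: 15 dBV is 32 dB over -17 dBV; at 8:1 that becomes 4 dB over, giving -13 dBV.
Stage 2: -13 dBV ≤ 12 dBV, so stage 2 doesn't engage; output -13 dBV.
Stage 3: -13 dBV ≤ 6 dBV, so stage 3 doesn't engage; output -13 dBV.

-13 dBV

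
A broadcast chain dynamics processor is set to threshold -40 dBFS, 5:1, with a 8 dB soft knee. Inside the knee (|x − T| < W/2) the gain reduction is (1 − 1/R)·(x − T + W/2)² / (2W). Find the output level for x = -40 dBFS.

x − T + W/2 = -40 − (-40) + 4 = 4.
GR = (1 − 1/5) × 4² / 16 = 0.8 × 16 / 16 = 0.8 dB.
Output = -40 − 0.8 = -40.8 dBFS.

-40.8 dBFS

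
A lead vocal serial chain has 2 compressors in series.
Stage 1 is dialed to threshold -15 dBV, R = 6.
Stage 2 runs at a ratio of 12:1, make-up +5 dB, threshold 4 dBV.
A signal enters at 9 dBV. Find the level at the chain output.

-6 dBV

Stage 1: overshoot 24 dB → 24/6 = 4 dB → -11 dBV.
Stage 2: -11 dBV ≤ 4 dBV, so stage 2 doesn't engage; make-up brings it to -6 dBV.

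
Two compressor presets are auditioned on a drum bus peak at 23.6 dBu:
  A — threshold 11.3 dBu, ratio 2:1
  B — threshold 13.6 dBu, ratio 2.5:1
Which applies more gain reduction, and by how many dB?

A, by 0.15 dB

A: GR = 12.3 − 12.3/2 = 6.15 dB.
B: GR = 10 − 10/2.5 = 6 dB.
A reduces 0.15 dB more.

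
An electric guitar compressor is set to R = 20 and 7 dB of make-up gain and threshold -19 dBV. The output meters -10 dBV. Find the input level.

21 dBV

Stripping the +7 dB make-up gives -17 dBV at the gain stage.
Post-compression overshoot = -17 − (-19) = 2 dB.
Input overshoot = R × output overshoot = 40 dB → input = -19 + 40 = 21 dBV.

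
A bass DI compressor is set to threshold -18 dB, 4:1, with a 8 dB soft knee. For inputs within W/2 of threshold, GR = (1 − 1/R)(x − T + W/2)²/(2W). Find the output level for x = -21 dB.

-21.046875 dB

x − T + W/2 = -21 − (-18) + 4 = 1.
GR = (1 − 1/4) × 1² / 16 = 0.75 × 1 / 16 = 0.046875 dB.
Output = -21 − 0.046875 = -21.046875 dB.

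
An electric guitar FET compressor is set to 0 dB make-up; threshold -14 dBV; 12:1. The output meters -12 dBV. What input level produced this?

10 dBV

Post-compression overshoot = -12 − (-14) = 2 dB.
Undo the ratio: input overshoot = 2 × 12 = 24 dB, giving input = 10 dBV.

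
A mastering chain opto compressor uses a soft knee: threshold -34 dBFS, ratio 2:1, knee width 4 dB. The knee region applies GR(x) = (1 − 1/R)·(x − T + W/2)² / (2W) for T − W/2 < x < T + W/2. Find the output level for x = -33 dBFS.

-33.5625 dBFS

x − T + W/2 = -33 − (-34) + 2 = 3.
GR = (1 − 1/2) × 3² / 8 = 0.5 × 9 / 8 = 0.5625 dB.
Output = -33 − 0.5625 = -33.5625 dBFS.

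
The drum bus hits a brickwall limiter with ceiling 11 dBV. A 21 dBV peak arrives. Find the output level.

11 dBV

The limiter clamps the peak to its 11 dBV ceiling.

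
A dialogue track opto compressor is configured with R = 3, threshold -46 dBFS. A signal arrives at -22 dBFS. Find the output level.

Overshoot: -22 − (-46) = 24 dB.
At 3:1 the overshoot is divided by 3, leaving 8 dB above threshold.
So the level is -46 + 8 = -38 dBFS.

-38 dBFS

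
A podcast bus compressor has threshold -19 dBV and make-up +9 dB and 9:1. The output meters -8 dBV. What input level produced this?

-1 dBV

Stripping the +9 dB make-up gives -17 dBV at the gain stage.
The compressed level sits -17 − (-19) = 2 dB over threshold.
Undo the ratio: input overshoot = 2 × 9 = 18 dB, giving input = -1 dBV.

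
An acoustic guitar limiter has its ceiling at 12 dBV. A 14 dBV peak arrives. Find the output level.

12 dBV

At ∞:1, everything above 12 dBV is held at the ceiling.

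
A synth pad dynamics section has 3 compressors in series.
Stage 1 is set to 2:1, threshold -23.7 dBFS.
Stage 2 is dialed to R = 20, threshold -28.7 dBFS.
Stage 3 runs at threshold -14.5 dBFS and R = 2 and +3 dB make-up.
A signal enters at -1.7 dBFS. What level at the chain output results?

-24.9 dBFS

Stage 1: overshoot 22 dB → 22/2 = 11 dB → -12.7 dBFS.
Stage 2: -12.7 dBFS is 16 dB over -28.7 dBFS; at 20:1 that becomes 0.8 dB over, giving -27.9 dBFS.
Stage 3: below threshold (-27.9 ≤ -14.5); passes unchanged; make-up brings it to -24.9 dBFS.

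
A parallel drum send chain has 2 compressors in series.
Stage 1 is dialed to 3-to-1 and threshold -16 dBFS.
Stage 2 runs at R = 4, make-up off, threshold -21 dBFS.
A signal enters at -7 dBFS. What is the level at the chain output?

-19 dBFS

Stage 1: overshoot 9 dB → 9/3 = 3 dB → -13 dBFS.
Stage 2: overshoot 8 dB → 8/4 = 2 dB → -19 dBFS.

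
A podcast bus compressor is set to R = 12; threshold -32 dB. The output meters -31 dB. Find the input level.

Post-compression overshoot = -31 − (-32) = 1 dB.
Input overshoot = R × output overshoot = 12 dB → input = -32 + 12 = -20 dB.

-20 dB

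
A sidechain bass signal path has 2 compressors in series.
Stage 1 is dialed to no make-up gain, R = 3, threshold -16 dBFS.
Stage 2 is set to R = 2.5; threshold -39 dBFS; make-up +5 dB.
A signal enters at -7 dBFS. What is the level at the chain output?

-23.6 dBFS

Stage 1: -7 dBFS is 9 dB over -16 dBFS; at 3:1 that becomes 3 dB over, giving -13 dBFS.
Stage 2: overshoot 26 dB → 26/2.5 = 10.4 dB → -28.6 dBFS; +5 dB make-up → -23.6 dBFS.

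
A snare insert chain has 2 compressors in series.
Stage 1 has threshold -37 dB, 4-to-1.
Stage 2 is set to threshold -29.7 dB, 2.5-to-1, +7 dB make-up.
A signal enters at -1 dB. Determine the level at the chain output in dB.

-22.02 dB

Stage 1: 36 dB above -37 dB, reduced 4:1 to 9 dB above → -28 dB.
Stage 2: -28 dB is 1.7 dB over -29.7 dB; at 2.5:1 that becomes 0.68 dB over, giving -29.02 dB; +7 dB make-up → -22.02 dB.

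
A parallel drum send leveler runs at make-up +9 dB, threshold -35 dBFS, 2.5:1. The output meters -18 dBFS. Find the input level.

-15 dBFS

Before make-up, the level was -18 − 9 = -27 dBFS.
Post-compression overshoot = -27 − (-35) = 8 dB.
Before 2.5:1 compression the overshoot was 8 × 2.5 = 20 dB, so input = -35 + 20 = -15 dBFS.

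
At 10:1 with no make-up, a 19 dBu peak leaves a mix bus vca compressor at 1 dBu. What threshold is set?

Let T be the threshold. Output overshoot = (input overshoot)/R, so 1 − T = (19 − T)/10.
10·(1 − T) = 19 − T → 9·T = 10 − 19 = -9.
T = -9/9 = -1 dBu.

-1 dBu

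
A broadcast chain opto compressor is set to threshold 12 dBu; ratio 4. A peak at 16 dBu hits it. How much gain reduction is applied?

Overshoot = 16 − 12 = 4 dB.
At 4:1, output sits 4/4 = 1 dB above threshold.
So the signal is attenuated by 4 − 1 = 3 dB.

3 dB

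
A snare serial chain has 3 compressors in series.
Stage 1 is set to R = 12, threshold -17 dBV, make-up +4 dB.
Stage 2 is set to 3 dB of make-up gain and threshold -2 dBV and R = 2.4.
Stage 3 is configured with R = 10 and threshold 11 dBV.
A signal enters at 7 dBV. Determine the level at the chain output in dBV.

-8 dBV

Stage 1: 24 dB above -17 dBV, reduced 12:1 to 2 dB above → -15 dBV; +4 dB make-up → -11 dBV.
Stage 2: -11 dBV ≤ -2 dBV, so stage 2 doesn't engage; make-up brings it to -8 dBV.
Stage 3: -8 dBV ≤ 11 dBV, so stage 3 doesn't engage; output -8 dBV.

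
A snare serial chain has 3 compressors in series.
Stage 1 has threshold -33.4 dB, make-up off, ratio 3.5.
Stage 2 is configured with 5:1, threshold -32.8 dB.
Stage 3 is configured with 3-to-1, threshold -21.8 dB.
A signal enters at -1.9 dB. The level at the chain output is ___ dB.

-31.12 dB

Stage 1: -1.9 dB is 31.5 dB over -33.4 dB; at 3.5:1 that becomes 9 dB over, giving -24.4 dB.
Stage 2: 8.4 dB above -32.8 dB, reduced 5:1 to 1.68 dB above → -31.12 dB.
Stage 3: -31.12 dB is at or below the -21.8 dB threshold — no compression; output -31.12 dB.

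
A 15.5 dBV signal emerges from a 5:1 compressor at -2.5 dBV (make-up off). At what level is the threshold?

-7 dBV

Let T be the threshold. Output overshoot = (input overshoot)/R, so -2.5 − T = (15.5 − T)/5.
5·(-2.5 − T) = 15.5 − T → 4·T = -12.5 − 15.5 = -28.
T = -28/4 = -7 dBV.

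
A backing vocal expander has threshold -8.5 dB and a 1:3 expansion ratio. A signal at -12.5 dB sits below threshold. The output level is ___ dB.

-20.5 dB

The input is 4 dB below the -8.5 dB threshold.
A 1:3 expander multiplies undershoot by 3: 4 × 3 = 12 dB below threshold.
Output = -8.5 − 12 = -20.5 dB.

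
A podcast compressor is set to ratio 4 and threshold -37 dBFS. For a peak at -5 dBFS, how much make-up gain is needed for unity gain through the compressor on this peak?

Without make-up, output = threshold + overshoot/4 = -37 + 8 = -29 dBFS.
Gap to target: 24 dB.

24 dB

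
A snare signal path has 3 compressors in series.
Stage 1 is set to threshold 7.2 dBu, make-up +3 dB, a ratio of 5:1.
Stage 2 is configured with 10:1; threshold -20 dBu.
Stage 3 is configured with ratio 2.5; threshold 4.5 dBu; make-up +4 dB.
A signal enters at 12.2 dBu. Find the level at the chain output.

Stage 1: 12.2 dBu is 5 dB over 7.2 dBu; at 5:1 that becomes 1 dB over, giving 8.2 dBu; +3 dB make-up → 11.2 dBu.
Stage 2: 31.2 dB above -20 dBu, reduced 10:1 to 3.12 dB above → -16.88 dBu.
Stage 3: -16.88 dBu is at or below the 4.5 dBu threshold — no compression; make-up brings it to -12.88 dBu.

-12.88 dBu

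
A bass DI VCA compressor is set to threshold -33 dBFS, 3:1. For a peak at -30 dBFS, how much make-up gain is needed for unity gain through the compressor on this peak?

2 dB

Without make-up, output = threshold + overshoot/3 = -33 + 1 = -32 dBFS.
Gap to target: 2 dB.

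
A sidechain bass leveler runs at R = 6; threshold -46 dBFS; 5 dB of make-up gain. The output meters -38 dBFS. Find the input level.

-28 dBFS

Remove make-up: -38 − 5 = -43 dBFS.
That's 3 dB above the -46 dBFS threshold.
Input overshoot = R × output overshoot = 18 dB → input = -46 + 18 = -28 dBFS.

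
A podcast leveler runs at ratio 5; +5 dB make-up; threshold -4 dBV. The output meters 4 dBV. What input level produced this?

11 dBV

Before make-up, the level was 4 − 5 = -1 dBV.
The compressed level sits -1 − (-4) = 3 dB over threshold.
Undo the ratio: input overshoot = 3 × 5 = 15 dB, giving input = 11 dBV.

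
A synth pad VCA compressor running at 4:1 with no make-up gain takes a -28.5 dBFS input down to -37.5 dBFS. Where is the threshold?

Input is 12 dB above T (since output overshoot × R = input overshoot: (-37.5 − T)·4 = -28.5 − T gives T = -40.5 dBFS).
Check: -40.5 + (-28.5 − (-40.5))/4 = -40.5 + 3 = -37.5 dBFS. ✓

-40.5 dBFS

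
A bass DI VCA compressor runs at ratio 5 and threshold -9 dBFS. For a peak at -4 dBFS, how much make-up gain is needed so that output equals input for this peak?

Overshoot 5 dB → 5/5 = 1 dB after compression, so the compressed level is -9 + 1 = -8 dBFS.
Make-up = target − compressed = -4 − (-8) = 4 dB.

4 dB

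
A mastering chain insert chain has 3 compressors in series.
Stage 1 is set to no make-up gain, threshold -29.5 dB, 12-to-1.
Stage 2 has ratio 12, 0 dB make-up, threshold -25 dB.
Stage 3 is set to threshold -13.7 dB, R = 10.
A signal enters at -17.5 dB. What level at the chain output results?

Stage 1: overshoot 12 dB → 12/12 = 1 dB → -28.5 dB.
Stage 2: -28.5 dB is at or below the -25 dB threshold — no compression; output -28.5 dB.
Stage 3: -28.5 dB is at or below the -13.7 dB threshold — no compression; output -28.5 dB.

-28.5 dB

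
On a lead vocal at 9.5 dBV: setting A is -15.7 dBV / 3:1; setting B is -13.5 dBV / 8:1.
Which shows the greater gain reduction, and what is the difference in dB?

A: 25.2 dB over, compressed to 8.4 dB over, so 16.8 dB of GR.
B: 23 dB over, compressed to 2.875 dB over, so 20.125 dB of GR.
B applies 3.325 dB more gain reduction.

B, by 3.325 dB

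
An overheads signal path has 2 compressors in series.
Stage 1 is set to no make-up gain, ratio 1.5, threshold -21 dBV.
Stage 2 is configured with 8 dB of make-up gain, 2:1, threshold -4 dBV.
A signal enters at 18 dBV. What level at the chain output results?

8.5 dBV

Stage 1: 18 dBV is 39 dB over -21 dBV; at 1.5:1 that becomes 26 dB over, giving 5 dBV.
Stage 2: 5 dBV is 9 dB over -4 dBV; at 2:1 that becomes 4.5 dB over, giving 0.5 dBV; +8 dB make-up → 8.5 dBV.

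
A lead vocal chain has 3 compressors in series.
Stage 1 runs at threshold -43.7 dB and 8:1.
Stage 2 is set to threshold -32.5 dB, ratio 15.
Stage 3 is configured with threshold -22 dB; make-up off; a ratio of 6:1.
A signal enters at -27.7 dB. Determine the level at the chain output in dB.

Stage 1: overshoot 16 dB → 16/8 = 2 dB → -41.7 dB.
Stage 2: -41.7 dB ≤ -32.5 dB, so stage 2 doesn't engage; output -41.7 dB.
Stage 3: -41.7 dB ≤ -22 dB, so stage 3 doesn't engage; output -41.7 dB.

-41.7 dB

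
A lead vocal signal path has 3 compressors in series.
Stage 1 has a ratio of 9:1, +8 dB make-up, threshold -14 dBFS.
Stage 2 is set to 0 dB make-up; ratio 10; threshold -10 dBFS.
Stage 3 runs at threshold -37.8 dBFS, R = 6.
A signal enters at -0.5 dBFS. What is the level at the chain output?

Stage 1: 13.5 dB above -14 dBFS, reduced 9:1 to 1.5 dB above → -12.5 dBFS; +8 dB make-up → -4.5 dBFS.
Stage 2: overshoot 5.5 dB → 5.5/10 = 0.55 dB → -9.45 dBFS.
Stage 3: 28.35 dB above -37.8 dBFS, reduced 6:1 to 4.725 dB above → -33.075 dBFS.

-33.075 dBFS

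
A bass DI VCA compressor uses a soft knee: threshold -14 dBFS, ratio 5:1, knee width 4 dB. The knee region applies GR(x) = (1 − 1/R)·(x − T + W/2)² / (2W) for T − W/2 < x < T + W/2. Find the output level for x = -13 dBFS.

x − T + W/2 = -13 − (-14) + 2 = 3.
GR = (1 − 1/5) × 3² / 8 = 0.8 × 9 / 8 = 0.9 dB.
Output = -13 − 0.9 = -13.9 dBFS.

-13.9 dBFS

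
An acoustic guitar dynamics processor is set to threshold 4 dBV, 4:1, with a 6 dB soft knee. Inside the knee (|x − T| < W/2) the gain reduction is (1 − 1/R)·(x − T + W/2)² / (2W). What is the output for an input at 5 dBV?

4 dBV

x − T + W/2 = 5 − 4 + 3 = 4.
GR = (1 − 1/4) × 4² / 12 = 0.75 × 16 / 12 = 1 dB.
Output = 5 − 1 = 4 dBV.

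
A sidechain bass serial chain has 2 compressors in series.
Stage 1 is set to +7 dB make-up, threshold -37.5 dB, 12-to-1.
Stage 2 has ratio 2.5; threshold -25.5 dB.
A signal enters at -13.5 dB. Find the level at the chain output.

-28.5 dB

Stage 1: overshoot 24 dB → 24/12 = 2 dB → -35.5 dB; +7 dB make-up → -28.5 dB.
Stage 2: -28.5 dB ≤ -25.5 dB, so stage 2 doesn't engage; output -28.5 dB.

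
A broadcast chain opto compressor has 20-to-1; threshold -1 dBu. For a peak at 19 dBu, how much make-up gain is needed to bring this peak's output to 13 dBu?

13 dB

Without make-up, output = threshold + overshoot/20 = -1 + 1 = 0 dBu.
Gap to target: 13 dB.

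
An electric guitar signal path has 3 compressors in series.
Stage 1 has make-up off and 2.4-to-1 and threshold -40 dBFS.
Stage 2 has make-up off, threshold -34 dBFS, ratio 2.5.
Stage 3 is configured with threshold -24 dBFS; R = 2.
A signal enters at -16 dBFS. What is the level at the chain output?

Stage 1: 24 dB above -40 dBFS, reduced 2.4:1 to 10 dB above → -30 dBFS.
Stage 2: 4 dB above -34 dBFS, reduced 2.5:1 to 1.6 dB above → -32.4 dBFS.
Stage 3: below threshold (-32.4 ≤ -24); passes unchanged; output -32.4 dBFS.

-32.4 dBFS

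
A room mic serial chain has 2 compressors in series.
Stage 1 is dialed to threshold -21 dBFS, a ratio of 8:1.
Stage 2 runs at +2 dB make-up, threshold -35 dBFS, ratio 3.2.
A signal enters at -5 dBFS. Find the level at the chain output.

-28 dBFS

Stage 1: 16 dB above -21 dBFS, reduced 8:1 to 2 dB above → -19 dBFS.
Stage 2: 16 dB above -35 dBFS, reduced 3.2:1 to 5 dB above → -30 dBFS; +2 dB make-up → -28 dBFS.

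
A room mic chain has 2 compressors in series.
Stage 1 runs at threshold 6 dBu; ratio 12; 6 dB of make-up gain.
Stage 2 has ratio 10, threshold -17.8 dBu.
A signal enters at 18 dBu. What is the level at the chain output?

Stage 1: 18 dBu is 12 dB over 6 dBu; at 12:1 that becomes 1 dB over, giving 7 dBu; +6 dB make-up → 13 dBu.
Stage 2: 30.8 dB above -17.8 dBu, reduced 10:1 to 3.08 dB above → -14.72 dBu.

-14.72 dBu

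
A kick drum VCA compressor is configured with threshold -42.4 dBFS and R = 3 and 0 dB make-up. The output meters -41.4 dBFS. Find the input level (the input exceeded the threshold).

-39.4 dBFS

The compressed level sits -41.4 − (-42.4) = 1 dB over threshold.
Undo the ratio: input overshoot = 1 × 3 = 3 dB, giving input = -39.4 dBFS.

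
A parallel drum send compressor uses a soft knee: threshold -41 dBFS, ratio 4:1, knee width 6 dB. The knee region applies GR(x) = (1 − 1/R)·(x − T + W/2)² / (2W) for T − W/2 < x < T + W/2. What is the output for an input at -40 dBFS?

-41 dBFS

x − T + W/2 = -40 − (-41) + 3 = 4.
GR = (1 − 1/4) × 4² / 12 = 0.75 × 16 / 12 = 1 dB.
Output = -40 − 1 = -41 dBFS.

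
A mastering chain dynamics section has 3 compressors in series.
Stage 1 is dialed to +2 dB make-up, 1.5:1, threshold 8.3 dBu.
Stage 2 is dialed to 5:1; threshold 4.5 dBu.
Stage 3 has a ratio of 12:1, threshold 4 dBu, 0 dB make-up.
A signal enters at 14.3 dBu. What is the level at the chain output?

Stage 1: 6 dB above 8.3 dBu, reduced 1.5:1 to 4 dB above → 12.3 dBu; +2 dB make-up → 14.3 dBu.
Stage 2: 9.8 dB above 4.5 dBu, reduced 5:1 to 1.96 dB above → 6.46 dBu.
Stage 3: 6.46 dBu is 2.46 dB over 4 dBu; at 12:1 that becomes 0.205 dB over, giving 4.205 dBu.

4.205 dBu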